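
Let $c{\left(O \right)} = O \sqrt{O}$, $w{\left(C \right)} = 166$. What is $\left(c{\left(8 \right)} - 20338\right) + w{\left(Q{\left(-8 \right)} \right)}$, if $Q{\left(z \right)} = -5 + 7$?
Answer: $-20172 + 16 \sqrt{2} \approx -20149.0$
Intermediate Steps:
$Q{\left(z \right)} = 2$
$c{\left(O \right)} = O^{\frac{3}{2}}$
$\left(c{\left(8 \right)} - 20338\right) + w{\left(Q{\left(-8 \right)} \right)} = \left(8^{\frac{3}{2}} - 20338\right) + 166 = \left(16 \sqrt{2} - 20338\right) + 166 = \left(-20338 + 16 \sqrt{2}\right) + 166 = -20172 + 16 \sqrt{2}$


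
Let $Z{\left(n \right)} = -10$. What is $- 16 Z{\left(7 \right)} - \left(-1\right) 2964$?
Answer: $3124$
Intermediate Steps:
$- 16 Z{\left(7 \right)} - \left(-1\right) 2964 = \left(-16\right) \left(-10\right) - \left(-1\right) 2964 = 160 - -2964 = 160 + 2964 = 3124$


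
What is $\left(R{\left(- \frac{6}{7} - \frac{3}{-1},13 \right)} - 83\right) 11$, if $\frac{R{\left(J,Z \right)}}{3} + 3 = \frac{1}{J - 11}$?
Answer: $- \frac{62975}{62} \approx -1015.7$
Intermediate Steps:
$R{\left(J,Z \right)} = -9 + \frac{3}{-11 + J}$ ($R{\left(J,Z \right)} = -9 + \frac{3}{J - 11} = -9 + \frac{3}{-11 + J}$)
$\left(R{\left(- \frac{6}{7} - \frac{3}{-1},13 \right)} - 83\right) 11 = \left(\frac{3 \left(34 - 3 \left(- \frac{6}{7} - \frac{3}{-1}\right)\right)}{-11 - \left(-3 + \frac{6}{7}\right)} - 83\right) 11 = \left(\frac{3 \left(34 - 3 \left(\left(-6\right) \frac{1}{7} - -3\right)\right)}{-11 - - \frac{15}{7}} - 83\right) 11 = \left(\frac{3 \left(34 - 3 \left(- \frac{6}{7} + 3\right)\right)}{-11 + \left(- \frac{6}{7} + 3\right)} - 83\right) 11 = \left(\frac{3 \left(34 - \frac{45}{7}\right)}{-11 + \frac{15}{7}} - 83\right) 11 = \left(\frac{3 \left(34 - \frac{45}{7}\right)}{- \frac{62}{7}} - 83\right) 11 = \left(3 \left(- \frac{7}{62}\right) \frac{193}{7} - 83\right) 11 = \left(- \frac{579}{62} - 83\right) 11 = \left(- \frac{5725}{62}\right) 11 = - \frac{62975}{62}$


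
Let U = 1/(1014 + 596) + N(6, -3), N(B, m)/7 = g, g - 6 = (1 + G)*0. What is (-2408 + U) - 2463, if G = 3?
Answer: -7774689/1610 ≈ -4829.0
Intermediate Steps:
g = 6 (g = 6 + (1 + 3)*0 = 6 + 4*0 = 6 + 0 = 6)
N(B, m) = 42 (N(B, m) = 7*6 = 42)
U = 67621/1610 (U = 1/(1014 + 596) + 42 = 1/1610 + 42 = 67621/1610 ≈ 42.001)
(-2408 + U) - 2463 = (-2408 + 67621/1610) - 2463 = -3809259/1610 - 2463 = -7774689/1610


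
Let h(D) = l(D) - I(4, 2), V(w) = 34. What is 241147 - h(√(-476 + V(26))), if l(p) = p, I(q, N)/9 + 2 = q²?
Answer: 241273 - I*√442 ≈ 2.4127e+5 - 21.024*I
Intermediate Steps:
I(q, N) = -18 + 9*q²
h(D) = -126 + D (h(D) = D - (-18 + 9*4²) = D - (-18 + 9*16) = D - (-18 + 144) = D - 1*126 = D - 126 = -126 + D)
241147 - h(√(-476 + V(26))) = 241147 - (-126 + √(-476 + 34)) = 241147 - (-126 + √(-442)) = 241147 - (-126 + I*√442) = 241147 + (126 - I*√442) = 241273 - I*√442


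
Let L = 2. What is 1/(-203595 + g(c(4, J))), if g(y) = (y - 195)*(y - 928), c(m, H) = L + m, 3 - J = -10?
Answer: -1/29337 ≈ -3.4087e-5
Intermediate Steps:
J = 13 (J = 3 - 1*(-10) = 3 + 10 = 13)
c(m, H) = 2 + m
g(y) = (-928 + y)*(-195 + y) (g(y) = (-195 + y)*(-928 + y) = (-928 + y)*(-195 + y))
1/(-203595 + g(c(4, J))) = 1/(-203595 + (180960 + (2 + 4)² - 1123*(2 + 4))) = 1/(-203595 + (180960 + 6² - 1123*6)) = 1/(-203595 + (180960 + 36 - 6738)) = 1/(-203595 + 174258) = 1/(-29337) = -1/29337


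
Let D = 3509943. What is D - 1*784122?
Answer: 2725821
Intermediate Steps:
D - 1*784122 = 3509943 - 1*784122 = 3509943 - 784122 = 2725821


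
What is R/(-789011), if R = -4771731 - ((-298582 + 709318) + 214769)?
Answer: 5397236/789011 ≈ 6.8405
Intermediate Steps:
R = -5397236 (R = -4771731 - (410736 + 214769) = -4771731 - 1*625505 = -4771731 - 625505 = -5397236)
R/(-789011) = -5397236/(-789011) = -5397236*(-1/789011) = 5397236/789011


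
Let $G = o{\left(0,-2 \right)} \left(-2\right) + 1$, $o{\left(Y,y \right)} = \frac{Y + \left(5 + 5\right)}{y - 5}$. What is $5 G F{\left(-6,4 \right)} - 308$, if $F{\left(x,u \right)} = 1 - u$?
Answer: $- \frac{2561}{7} \approx -365.86$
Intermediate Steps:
$o{\left(Y,y \right)} = \frac{10 + Y}{-5 + y}$ ($o{\left(Y,y \right)} = \frac{Y + 10}{-5 + y} = \frac{10 + Y}{-5 + y}$)
$G = \frac{27}{7}$ ($G = \frac{10 + 0}{-5 - 2} \left(-2\right) + 1 = \frac{1}{-7} \cdot 10 \left(-2\right) + 1 = \left(- \frac{1}{7}\right) 10 \left(-2\right) + 1 = \left(- \frac{10}{7}\right) \left(-2\right) + 1 = \frac{20}{7} + 1 = \frac{27}{7} \approx 3.8571$)
$5 G F{\left(-6,4 \right)} - 308 = 5 \cdot \frac{27}{7} \left(1 - 4\right) - 308 = \frac{135 \left(1 - 4\right)}{7} - 308 = \frac{135}{7} \left(-3\right) - 308 = - \frac{405}{7} - 308 = - \frac{2561}{7}$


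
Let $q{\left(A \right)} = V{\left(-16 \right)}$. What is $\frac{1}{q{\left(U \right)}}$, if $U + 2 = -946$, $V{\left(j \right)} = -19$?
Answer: $- \frac{1}{19} \approx -0.052632$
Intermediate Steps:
$U = -948$ ($U = -2 - 946 = -948$)
$q{\left(A \right)} = -19$
$\frac{1}{q{\left(U \right)}} = \frac{1}{-19} = - \frac{1}{19}$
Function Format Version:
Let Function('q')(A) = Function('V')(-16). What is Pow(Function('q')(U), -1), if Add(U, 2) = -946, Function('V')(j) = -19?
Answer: Rational(-1, 19) ≈ -0.052632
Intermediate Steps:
U = -948 (U = Add(-2, -946) = -948)
Function('q')(A) = -19
Pow(Function('q')(U), -1) = Pow(-19, -1) = Rational(-1, 19)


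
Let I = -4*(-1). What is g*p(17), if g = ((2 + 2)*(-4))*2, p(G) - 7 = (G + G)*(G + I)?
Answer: -23072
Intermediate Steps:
I = 4
p(G) = 7 + 2*G*(4 + G) (p(G) = 7 + (G + G)*(G + 4) = 7 + (2*G)*(4 + G) = 7 + 2*G*(4 + G))
g = -32 (g = (4*(-4))*2 = -16*2 = -32)
g*p(17) = -32*(7 + 2*17² + 8*17) = -32*(7 + 2*289 + 136) = -32*(7 + 578 + 136) = -32*721 = -23072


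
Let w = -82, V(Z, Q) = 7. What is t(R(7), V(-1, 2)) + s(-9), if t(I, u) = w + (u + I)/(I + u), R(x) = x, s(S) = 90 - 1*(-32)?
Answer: 41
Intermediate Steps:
s(S) = 122 (s(S) = 90 + 32 = 122)
t(I, u) = -81 (t(I, u) = -82 + (u + I)/(I + u) = -82 + (I + u)/(I + u) = -82 + 1 = -81)
t(R(7), V(-1, 2)) + s(-9) = -81 + 122 = 41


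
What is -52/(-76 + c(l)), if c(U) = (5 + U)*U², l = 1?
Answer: 26/35 ≈ 0.74286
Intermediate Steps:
c(U) = U²*(5 + U)
-52/(-76 + c(l)) = -52/(-76 + 1²*(5 + 1)) = -52/(-76 + 1*6) = -52/(-76 + 6) = -52/(-70) = -52*(-1/70) = 26/35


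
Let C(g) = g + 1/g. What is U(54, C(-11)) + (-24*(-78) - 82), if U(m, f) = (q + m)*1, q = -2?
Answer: 1842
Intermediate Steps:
U(m, f) = -2 + m (U(m, f) = (-2 + m)*1 = -2 + m)
U(54, C(-11)) + (-24*(-78) - 82) = (-2 + 54) + (-24*(-78) - 82) = 52 + (1872 - 82) = 52 + 1790 = 1842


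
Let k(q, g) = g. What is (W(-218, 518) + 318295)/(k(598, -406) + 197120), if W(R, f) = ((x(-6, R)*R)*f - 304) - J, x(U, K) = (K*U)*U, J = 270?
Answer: 886545273/196714 ≈ 4506.8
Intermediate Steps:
x(U, K) = K*U**2
W(R, f) = -574 + 36*f*R**2 (W(R, f) = (((R*(-6)**2)*R)*f - 304) - 1*270 = (((R*36)*R)*f - 304) - 270 = (((36*R)*R)*f - 304) - 270 = ((36*R**2)*f - 304) - 270 = (36*f*R**2 - 304) - 270 = (-304 + 36*f*R**2) - 270 = -574 + 36*f*R**2)
(W(-218, 518) + 318295)/(k(598, -406) + 197120) = ((-574 + 36*518*(-218)**2) + 318295)/(-406 + 197120) = ((-574 + 36*518*47524) + 318295)/196714 = ((-574 + 886227552) + 318295)*(1/196714) = (886226978 + 318295)*(1/196714) = 886545273*(1/196714) = 886545273/196714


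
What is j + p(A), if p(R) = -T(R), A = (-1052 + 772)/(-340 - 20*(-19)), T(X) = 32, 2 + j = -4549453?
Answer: -4549487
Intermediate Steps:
j = -4549455 (j = -2 - 4549453 = -4549455)
A = -7 (A = -280/(-340 + 380) = -280/40 = -280*1/40 = -7)
p(R) = -32 (p(R) = -1*32 = -32)
j + p(A) = -4549455 - 32 = -4549487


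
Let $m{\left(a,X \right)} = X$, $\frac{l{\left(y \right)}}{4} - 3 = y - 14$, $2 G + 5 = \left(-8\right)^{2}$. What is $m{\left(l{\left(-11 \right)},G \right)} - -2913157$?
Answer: $\frac{5826373}{2} \approx 2.9132 \cdot 10^{6}$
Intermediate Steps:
$G = \frac{59}{2}$ ($G = - \frac{5}{2} + \frac{\left(-8\right)^{2}}{2} = - \frac{5}{2} + \frac{1}{2} \cdot 64 = - \frac{5}{2} + 32 = \frac{59}{2} \approx 29.5$)
$l{\left(y \right)} = -44 + 4 y$ ($l{\left(y \right)} = 12 + 4 \left(y - 14\right) = 12 + 4 \left(-14 + y\right) = 12 + \left(-56 + 4 y\right) = -44 + 4 y$)
$m{\left(l{\left(-11 \right)},G \right)} - -2913157 = \frac{59}{2} - -2913157 = \frac{59}{2} + 2913157 = \frac{5826373}{2}$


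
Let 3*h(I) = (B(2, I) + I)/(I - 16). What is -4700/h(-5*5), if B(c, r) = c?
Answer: -578100/23 ≈ -25135.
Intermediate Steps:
h(I) = (2 + I)/(3*(-16 + I)) (h(I) = ((2 + I)/(I - 16))/3 = ((2 + I)/(-16 + I))/3 = (2 + I)/(3*(-16 + I)))
-4700/h(-5*5) = -4700*3*(-16 - 5*5)/(2 - 5*5) = -4700*3*(-16 - 25)/(2 - 25) = -4700/((1/3)*(-23)/(-41)) = -4700/((1/3)*(-1/41)*(-23)) = -4700/23/123 = -4700*123/23 = -578100/23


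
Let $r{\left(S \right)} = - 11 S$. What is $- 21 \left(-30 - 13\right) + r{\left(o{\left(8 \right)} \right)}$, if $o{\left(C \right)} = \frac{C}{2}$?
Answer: $859$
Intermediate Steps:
$o{\left(C \right)} = \frac{C}{2}$ ($o{\left(C \right)} = C \frac{1}{2} = \frac{C}{2}$)
$- 21 \left(-30 - 13\right) + r{\left(o{\left(8 \right)} \right)} = - 21 \left(-30 - 13\right) - 11 \cdot \frac{1}{2} \cdot 8 = \left(-21\right) \left(-43\right) - 44 = 903 - 44 = 859$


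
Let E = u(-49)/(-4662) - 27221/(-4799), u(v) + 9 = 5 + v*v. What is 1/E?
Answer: 7457646/38467033 ≈ 0.19387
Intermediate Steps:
u(v) = -4 + v**2 (u(v) = -9 + (5 + v*v) = -9 + (5 + v**2) = -4 + v**2)
E = 38467033/7457646 (E = (-4 + (-49)**2)/(-4662) - 27221/(-4799) = (-4 + 2401)*(-1/4662) - 27221*(-1/4799) = 2397*(-1/4662) + 27221/4799 = -799/1554 + 27221/4799 = 38467033/7457646 ≈ 5.1581)
1/E = 1/(38467033/7457646) = 7457646/38467033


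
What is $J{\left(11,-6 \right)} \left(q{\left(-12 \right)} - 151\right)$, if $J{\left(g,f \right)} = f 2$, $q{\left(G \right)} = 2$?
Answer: $1788$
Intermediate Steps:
$J{\left(g,f \right)} = 2 f$
$J{\left(11,-6 \right)} \left(q{\left(-12 \right)} - 151\right) = 2 \left(-6\right) \left(2 - 151\right) = \left(-12\right) \left(-149\right) = 1788$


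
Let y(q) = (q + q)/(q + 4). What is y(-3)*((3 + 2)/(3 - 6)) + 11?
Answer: 21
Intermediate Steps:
y(q) = 2*q/(4 + q) (y(q) = (2*q)/(4 + q) = 2*q/(4 + q))
y(-3)*((3 + 2)/(3 - 6)) + 11 = (2*(-3)/(4 - 3))*((3 + 2)/(3 - 6)) + 11 = (2*(-3)/1)*(5/(-3)) + 11 = (2*(-3)*1)*(5*(-1/3)) + 11 = -6*(-5/3) + 11 = 10 + 11 = 21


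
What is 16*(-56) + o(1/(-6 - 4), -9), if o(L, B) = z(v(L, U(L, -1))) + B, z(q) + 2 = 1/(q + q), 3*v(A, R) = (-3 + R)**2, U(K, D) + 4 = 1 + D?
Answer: -88883/98 ≈ -906.97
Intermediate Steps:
U(K, D) = -3 + D (U(K, D) = -4 + (1 + D) = -3 + D)
v(A, R) = (-3 + R)**2/3
z(q) = -2 + 1/(2*q) (z(q) = -2 + 1/(q + q) = -2 + 1/(2*q))
o(L, B) = -193/98 + B (o(L, B) = (-2 + 1/(2*(((-3 + (-3 - 1))**2/3)))) + B = (-2 + 1/(2*(((-3 - 4)**2/3)))) + B = (-2 + 1/(2*(((1/3)*(-7)**2)))) + B = (-2 + 1/(2*(((1/3)*49)))) + B = (-2 + 1/(2*(49/3))) + B = (-2 + (1/2)*(3/49)) + B = (-2 + 3/98) + B = -193/98 + B)
16*(-56) + o(1/(-6 - 4), -9) = 16*(-56) + (-193/98 - 9) = -896 - 1075/98 = -88883/98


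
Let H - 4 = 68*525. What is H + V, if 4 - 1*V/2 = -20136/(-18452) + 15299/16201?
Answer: 2668639666414/74735213 ≈ 35708.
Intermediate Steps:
V = 293621462/74735213 (V = 8 - 2*(-20136/(-18452) + 15299/16201) = 8 - 2*(-20136*(-1/18452) + 15299*(1/16201)) = 8 - 2*(5034/4613 + 15299/16201) = 8 - 2*152130121/74735213 = 8 - 304260242/74735213 = 293621462/74735213 ≈ 3.9288)
H = 35704 (H = 4 + 68*525 = 4 + 35700 = 35704)
H + V = 35704 + 293621462/74735213 = 2668639666414/74735213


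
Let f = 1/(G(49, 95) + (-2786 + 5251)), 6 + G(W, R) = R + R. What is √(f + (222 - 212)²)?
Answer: √701722749/2649 ≈ 10.000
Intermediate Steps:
G(W, R) = -6 + 2*R (G(W, R) = -6 + (R + R) = -6 + 2*R)
f = 1/2649 (f = 1/((-6 + 2*95) + (-2786 + 5251)) = 1/((-6 + 190) + 2465) = 1/(184 + 2465) = 1/2649 ≈ 0.00037750)
√(f + (222 - 212)²) = √(1/2649 + (222 - 212)²) = √(1/2649 + 10²) = √(1/2649 + 100) = √(264901/2649) = √701722749/2649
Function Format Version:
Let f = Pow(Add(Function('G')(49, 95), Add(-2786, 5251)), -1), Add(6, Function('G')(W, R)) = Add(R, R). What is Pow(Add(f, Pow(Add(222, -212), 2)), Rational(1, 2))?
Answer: Mul(Rational(1, 2649), Pow(701722749, Rational(1, 2))) ≈ 10.000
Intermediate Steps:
Function('G')(W, R) = Add(-6, Mul(2, R)) (Function('G')(W, R) = Add(-6, Add(R, R)) = Add(-6, Mul(2, R)))
f = Rational(1, 2649) (f = Pow(Add(Add(-6, Mul(2, 95)), Add(-2786, 5251)), -1) = Pow(Add(Add(-6, 190), 2465), -1) = Pow(Add(184, 2465), -1) = Pow(2649, -1) = Rational(1, 2649) ≈ 0.00037750)
Pow(Add(f, Pow(Add(222, -212), 2)), Rational(1, 2)) = Pow(Add(Rational(1, 2649), Pow(Add(222, -212), 2)), Rational(1, 2)) = Pow(Add(Rational(1, 2649), Pow(10, 2)), Rational(1, 2)) = Pow(Add(Rational(1, 2649), 100), Rational(1, 2)) = Pow(Rational(264901, 2649), Rational(1, 2)) = Mul(Rational(1, 2649), Pow(701722749, Rational(1, 2)))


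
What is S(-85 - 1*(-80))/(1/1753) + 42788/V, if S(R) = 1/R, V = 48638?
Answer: -42524237/121595 ≈ -349.72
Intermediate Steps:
S(-85 - 1*(-80))/(1/1753) + 42788/V = 1/((-85 - 1*(-80))*(1/1753)) + 42788/48638 = 1/((-85 + 80)*(1/1753)) + 42788*(1/48638) = 1753/(-5) + 21394/24319 = -⅕*1753 + 21394/24319 = -1753/5 + 21394/24319 = -42524237/121595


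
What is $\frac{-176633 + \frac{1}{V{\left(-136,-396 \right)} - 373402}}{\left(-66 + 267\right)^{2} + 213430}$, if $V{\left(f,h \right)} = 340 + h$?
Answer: $- \frac{65965006915}{94795217598} \approx -0.69587$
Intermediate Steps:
$\frac{-176633 + \frac{1}{V{\left(-136,-396 \right)} - 373402}}{\left(-66 + 267\right)^{2} + 213430} = \frac{-176633 + \frac{1}{\left(340 - 396\right) - 373402}}{\left(-66 + 267\right)^{2} + 213430} = \frac{-176633 + \frac{1}{-56 - 373402}}{201^{2} + 213430} = \frac{-176633 + \frac{1}{-373458}}{40401 + 213430} = \frac{-176633 - \frac{1}{373458}}{253831} = \left(- \frac{65965006915}{373458}\right) \frac{1}{253831} = - \frac{65965006915}{94795217598}$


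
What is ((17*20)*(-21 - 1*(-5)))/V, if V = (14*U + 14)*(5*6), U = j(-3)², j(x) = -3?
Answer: -136/105 ≈ -1.2952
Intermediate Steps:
U = 9 (U = (-3)² = 9)
V = 4200 (V = (14*9 + 14)*(5*6) = (126 + 14)*30 = 140*30 = 4200)
((17*20)*(-21 - 1*(-5)))/V = ((17*20)*(-21 - 1*(-5)))/4200 = (340*(-21 + 5))*(1/4200) = (340*(-16))*(1/4200) = -5440*1/4200 = -136/105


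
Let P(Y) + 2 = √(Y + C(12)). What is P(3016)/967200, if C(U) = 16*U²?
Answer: -1/483600 + √1330/483600 ≈ 7.3344e-5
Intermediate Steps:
P(Y) = -2 + √(2304 + Y) (P(Y) = -2 + √(Y + 16*12²) = -2 + √(Y + 16*144) = -2 + √(Y + 2304) = -2 + √(2304 + Y))
P(3016)/967200 = (-2 + √(2304 + 3016))/967200 = (-2 + √5320)*(1/967200) = (-2 + 2*√1330)*(1/967200) = -1/483600 + √1330/483600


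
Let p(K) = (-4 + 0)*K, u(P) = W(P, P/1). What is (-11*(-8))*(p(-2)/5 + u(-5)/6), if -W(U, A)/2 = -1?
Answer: 2552/15 ≈ 170.13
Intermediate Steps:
W(U, A) = 2 (W(U, A) = -2*(-1) = 2)
u(P) = 2
p(K) = -4*K
(-11*(-8))*(p(-2)/5 + u(-5)/6) = (-11*(-8))*(-4*(-2)/5 + 2/6) = 88*(8*(1/5) + 2*(1/6)) = 88*(8/5 + 1/3) = 88*(29/15) = 2552/15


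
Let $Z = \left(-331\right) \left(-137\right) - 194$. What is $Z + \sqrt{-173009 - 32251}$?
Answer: $45153 + 2 i \sqrt{51315} \approx 45153.0 + 453.06 i$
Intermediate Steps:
$Z = 45153$ ($Z = 45347 - 194 = 45153$)
$Z + \sqrt{-173009 - 32251} = 45153 + \sqrt{-173009 - 32251} = 45153 + \sqrt{-205260} = 45153 + 2 i \sqrt{51315}$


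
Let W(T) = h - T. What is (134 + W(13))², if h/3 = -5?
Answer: 11236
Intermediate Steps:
h = -15 (h = 3*(-5) = -15)
W(T) = -15 - T
(134 + W(13))² = (134 + (-15 - 1*13))² = (134 + (-15 - 13))² = (134 - 28)² = 106² = 11236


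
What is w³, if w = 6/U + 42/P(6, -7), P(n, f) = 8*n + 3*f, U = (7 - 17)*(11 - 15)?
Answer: 28934443/5832000 ≈ 4.9613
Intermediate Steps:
U = 40 (U = -10*(-4) = 40)
P(n, f) = 3*f + 8*n
w = 307/180 (w = 6/40 + 42/(3*(-7) + 8*6) = 6*(1/40) + 42/(-21 + 48) = 3/20 + 42/27 = 3/20 + 42*(1/27) = 3/20 + 14/9 = 307/180 ≈ 1.7056)
w³ = (307/180)³ = 28934443/5832000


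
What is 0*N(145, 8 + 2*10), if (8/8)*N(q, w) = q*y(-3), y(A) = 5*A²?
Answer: 0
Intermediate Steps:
N(q, w) = 45*q (N(q, w) = q*(5*(-3)²) = q*(5*9) = q*45 = 45*q)
0*N(145, 8 + 2*10) = 0*(45*145) = 0*6525 = 0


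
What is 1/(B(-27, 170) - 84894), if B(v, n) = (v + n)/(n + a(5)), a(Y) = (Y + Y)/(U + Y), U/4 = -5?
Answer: -508/43125723 ≈ -1.1780e-5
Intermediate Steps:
U = -20 (U = 4*(-5) = -20)
a(Y) = 2*Y/(-20 + Y) (a(Y) = (Y + Y)/(-20 + Y) = (2*Y)/(-20 + Y) = 2*Y/(-20 + Y))
B(v, n) = (n + v)/(-⅔ + n) (B(v, n) = (v + n)/(n + 2*5/(-20 + 5)) = (n + v)/(n + 2*5/(-15)) = (n + v)/(n + 2*5*(-1/15)) = (n + v)/(n - ⅔) = (n + v)/(-⅔ + n))
1/(B(-27, 170) - 84894) = 1/(3*(170 - 27)/(-2 + 3*170) - 84894) = 1/(3*143/(-2 + 510) - 84894) = 1/(3*143/508 - 84894) = 1/(3*(1/508)*143 - 84894) = 1/(429/508 - 84894) = 1/(-43125723/508) = -508/43125723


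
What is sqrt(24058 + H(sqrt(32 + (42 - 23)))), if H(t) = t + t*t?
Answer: sqrt(24109 + sqrt(51)) ≈ 155.29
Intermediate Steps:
H(t) = t + t**2
sqrt(24058 + H(sqrt(32 + (42 - 23)))) = sqrt(24058 + sqrt(32 + (42 - 23))*(1 + sqrt(32 + (42 - 23)))) = sqrt(24058 + sqrt(32 + 19)*(1 + sqrt(32 + 19))) = sqrt(24058 + sqrt(51)*(1 + sqrt(51)))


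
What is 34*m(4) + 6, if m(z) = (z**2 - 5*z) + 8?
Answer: 142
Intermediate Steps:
m(z) = 8 + z**2 - 5*z
34*m(4) + 6 = 34*(8 + 4**2 - 5*4) + 6 = 34*(8 + 16 - 20) + 6 = 34*4 + 6 = 136 + 6 = 142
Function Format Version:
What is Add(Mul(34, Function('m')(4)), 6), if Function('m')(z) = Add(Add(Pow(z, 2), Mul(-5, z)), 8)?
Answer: 142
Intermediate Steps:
Function('m')(z) = Add(8, Pow(z, 2), Mul(-5, z))
Add(Mul(34, Function('m')(4)), 6) = Add(Mul(34, Add(8, Pow(4, 2), Mul(-5, 4))), 6) = Add(Mul(34, Add(8, 16, -20)), 6) = Add(Mul(34, 4), 6) = Add(136, 6) = 142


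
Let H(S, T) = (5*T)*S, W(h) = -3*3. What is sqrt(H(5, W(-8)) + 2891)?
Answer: sqrt(2666) ≈ 51.633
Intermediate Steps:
W(h) = -9
H(S, T) = 5*S*T
sqrt(H(5, W(-8)) + 2891) = sqrt(5*5*(-9) + 2891) = sqrt(-225 + 2891) = sqrt(2666)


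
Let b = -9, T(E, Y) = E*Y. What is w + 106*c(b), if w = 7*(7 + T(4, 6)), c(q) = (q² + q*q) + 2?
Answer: 17601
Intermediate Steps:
c(q) = 2 + 2*q² (c(q) = (q² + q²) + 2 = 2*q² + 2 = 2 + 2*q²)
w = 217 (w = 7*(7 + 4*6) = 7*(7 + 24) = 7*31 = 217)
w + 106*c(b) = 217 + 106*(2 + 2*(-9)²) = 217 + 106*(2 + 2*81) = 217 + 106*(2 + 162) = 217 + 106*164 = 217 + 17384 = 17601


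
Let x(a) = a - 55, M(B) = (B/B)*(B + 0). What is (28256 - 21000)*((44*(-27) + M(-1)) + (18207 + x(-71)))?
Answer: 122568352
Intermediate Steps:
M(B) = B (M(B) = 1*B = B)
x(a) = -55 + a
(28256 - 21000)*((44*(-27) + M(-1)) + (18207 + x(-71))) = (28256 - 21000)*((44*(-27) - 1) + (18207 + (-55 - 71))) = 7256*((-1188 - 1) + (18207 - 126)) = 7256*(-1189 + 18081) = 7256*16892 = 122568352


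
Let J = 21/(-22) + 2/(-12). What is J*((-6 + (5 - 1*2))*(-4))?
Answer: -148/11 ≈ -13.455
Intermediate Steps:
J = -37/33 (J = 21*(-1/22) + 2*(-1/12) = -21/22 - ⅙ = -37/33 ≈ -1.1212)
J*((-6 + (5 - 1*2))*(-4)) = -37*(-6 + (5 - 1*2))*(-4)/33 = -37*(-6 + (5 - 2))*(-4)/33 = -37*(-6 + 3)*(-4)/33 = -(-37)*(-4)/11 = -37/33*12 = -148/11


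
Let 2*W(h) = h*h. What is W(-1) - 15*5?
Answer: -149/2 ≈ -74.500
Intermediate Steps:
W(h) = h²/2 (W(h) = (h*h)/2 = h²/2)
W(-1) - 15*5 = (½)*(-1)² - 15*5 = (½)*1 - 75 = ½ - 75 = -149/2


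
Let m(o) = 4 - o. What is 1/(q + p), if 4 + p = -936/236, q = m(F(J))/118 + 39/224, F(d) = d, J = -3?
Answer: -13216/102195 ≈ -0.12932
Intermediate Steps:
q = 3085/13216 (q = (4 - 1*(-3))/118 + 39/224 = (4 + 3)*(1/118) + 39*(1/224) = 7*(1/118) + 39/224 = 7/118 + 39/224 = 3085/13216 ≈ 0.23343)
p = -470/59 (p = -4 - 936/236 = -4 - 936*1/236 = -4 - 234/59 = -470/59 ≈ -7.9661)
1/(q + p) = 1/(3085/13216 - 470/59) = 1/(-102195/13216) = -13216/102195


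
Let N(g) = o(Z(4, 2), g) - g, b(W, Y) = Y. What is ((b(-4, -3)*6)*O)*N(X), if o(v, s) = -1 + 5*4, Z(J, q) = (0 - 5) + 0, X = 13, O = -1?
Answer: 108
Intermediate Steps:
Z(J, q) = -5 (Z(J, q) = -5 + 0 = -5)
o(v, s) = 19 (o(v, s) = -1 + 20 = 19)
N(g) = 19 - g
((b(-4, -3)*6)*O)*N(X) = (-3*6*(-1))*(19 - 1*13) = (-18*(-1))*(19 - 13) = 18*6 = 108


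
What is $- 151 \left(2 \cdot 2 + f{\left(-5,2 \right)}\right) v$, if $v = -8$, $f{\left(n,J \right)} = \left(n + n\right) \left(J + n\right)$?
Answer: $41072$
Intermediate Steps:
$f{\left(n,J \right)} = 2 n \left(J + n\right)$
$- 151 \left(2 \cdot 2 + f{\left(-5,2 \right)}\right) v = - 151 \left(2 \cdot 2 + 2 \left(-5\right) \left(2 - 5\right)\right) \left(-8\right) = - 151 \left(4 + 2 \left(-5\right) \left(-3\right)\right) \left(-8\right) = - 151 \left(4 + 30\right) \left(-8\right) = - 151 \cdot 34 \left(-8\right) = \left(-151\right) \left(-272\right) = 41072$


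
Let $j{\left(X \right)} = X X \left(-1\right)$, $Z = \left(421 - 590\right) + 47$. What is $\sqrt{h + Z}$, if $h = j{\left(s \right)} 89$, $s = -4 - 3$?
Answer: $i \sqrt{4483} \approx 66.955 i$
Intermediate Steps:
$s = -7$
$Z = -122$ ($Z = -169 + 47 = -122$)
$j{\left(X \right)} = - X^{2}$ ($j{\left(X \right)} = X^{2} \left(-1\right) = - X^{2}$)
$h = -4361$ ($h = - \left(-7\right)^{2} \cdot 89 = \left(-1\right) 49 \cdot 89 = \left(-49\right) 89 = -4361$)
$\sqrt{h + Z} = \sqrt{-4361 - 122} = \sqrt{-4483} = i \sqrt{4483}$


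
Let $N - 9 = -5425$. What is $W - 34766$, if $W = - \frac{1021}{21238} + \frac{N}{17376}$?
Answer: $- \frac{801867592357}{23064468} \approx -34766.0$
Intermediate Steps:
$N = -5416$ ($N = 9 - 5425 = -5416$)
$W = - \frac{8297869}{23064468}$ ($W = - \frac{1021}{21238} - \frac{5416}{17376} = \left(-1021\right) \frac{1}{21238} - \frac{677}{2172} = - \frac{1021}{21238} - \frac{677}{2172} = - \frac{8297869}{23064468} \approx -0.35977$)
$W - 34766 = - \frac{8297869}{23064468} - 34766 = - \frac{801867592357}{23064468}$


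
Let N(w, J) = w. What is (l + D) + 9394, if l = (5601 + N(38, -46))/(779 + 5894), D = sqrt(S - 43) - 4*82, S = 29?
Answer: 60503057/6673 + I*sqrt(14) ≈ 9066.8 + 3.7417*I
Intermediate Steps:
D = -328 + I*sqrt(14) (D = sqrt(29 - 43) - 4*82 = sqrt(-14) - 328 = I*sqrt(14) - 328 = -328 + I*sqrt(14) ≈ -328.0 + 3.7417*I)
l = 5639/6673 (l = (5601 + 38)/(779 + 5894) = 5639/6673 ≈ 0.84505)
(l + D) + 9394 = (5639/6673 + (-328 + I*sqrt(14))) + 9394 = (-2183105/6673 + I*sqrt(14)) + 9394 = 60503057/6673 + I*sqrt(14)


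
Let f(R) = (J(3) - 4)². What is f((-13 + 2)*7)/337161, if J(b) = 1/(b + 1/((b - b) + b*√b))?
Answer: 196699/4936374201 + 887*√3/3290916134 ≈ 4.0314e-5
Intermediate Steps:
J(b) = 1/(b + b^(-3/2)) (J(b) = 1/(b + 1/(0 + b^(3/2))) = 1/(b + 1/(b^(3/2))) = 1/(b + b^(-3/2)))
f(R) = (-4 + 3*√3/(1 + 9*√3))² (f(R) = (3^(3/2)/(1 + 3^(5/2)) - 4)² = ((3*√3)/(1 + 9*√3) - 4)² = (3*√3/(1 + 9*√3) - 4)² = (-4 + 3*√3/(1 + 9*√3))²)
f((-13 + 2)*7)/337161 = (196699/14641 + 2661*√3/29282)/337161 = (196699/14641 + 2661*√3/29282)*(1/337161) = 196699/4936374201 + 887*√3/3290916134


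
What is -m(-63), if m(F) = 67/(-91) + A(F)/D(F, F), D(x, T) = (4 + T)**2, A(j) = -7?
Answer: 233864/316771 ≈ 0.73827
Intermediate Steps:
m(F) = -67/91 - 7/(4 + F)**2 (m(F) = 67/(-91) - 7/(4 + F)**2 = 67*(-1/91) - 7/(4 + F)**2 = -67/91 - 7/(4 + F)**2)
-m(-63) = -(-67/91 - 7/(4 - 63)**2) = -(-67/91 - 7/(-59)**2) = -(-67/91 - 7*1/3481) = -(-67/91 - 7/3481) = -1*(-233864/316771) = 233864/316771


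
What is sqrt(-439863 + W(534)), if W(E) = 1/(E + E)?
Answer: I*sqrt(125429573361)/534 ≈ 663.22*I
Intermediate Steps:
W(E) = 1/(2*E)
sqrt(-439863 + W(534)) = sqrt(-439863 + (1/2)/534) = sqrt(-439863 + (1/2)*(1/534)) = sqrt(-439863 + 1/1068) = sqrt(-469773683/1068) = I*sqrt(125429573361)/534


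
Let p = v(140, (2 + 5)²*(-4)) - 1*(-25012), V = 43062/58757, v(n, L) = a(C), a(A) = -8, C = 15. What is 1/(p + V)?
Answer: 58757/1469203090 ≈ 3.9992e-5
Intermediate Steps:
v(n, L) = -8
V = 43062/58757 (V = 43062*(1/58757) = 43062/58757 ≈ 0.73288)
p = 25004 (p = -8 - 1*(-25012) = -8 + 25012 = 25004)
1/(p + V) = 1/(25004 + 43062/58757) = 1/(1469203090/58757) = 58757/1469203090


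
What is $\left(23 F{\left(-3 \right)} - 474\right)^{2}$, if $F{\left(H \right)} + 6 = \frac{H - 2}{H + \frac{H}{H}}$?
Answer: $\frac{1229881}{4} \approx 3.0747 \cdot 10^{5}$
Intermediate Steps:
$F{\left(H \right)} = -6 + \frac{-2 + H}{1 + H}$ ($F{\left(H \right)} = -6 + \frac{H - 2}{H + \frac{H}{H}} = -6 + \frac{-2 + H}{H + 1} = -6 + \frac{-2 + H}{1 + H}$)
$\left(23 F{\left(-3 \right)} - 474\right)^{2} = \left(23 \frac{-8 - -15}{1 - 3} - 474\right)^{2} = \left(23 \frac{-8 + 15}{-2} - 474\right)^{2} = \left(23 \left(\left(- \frac{1}{2}\right) 7\right) - 474\right)^{2} = \left(23 \left(- \frac{7}{2}\right) - 474\right)^{2} = \left(- \frac{161}{2} - 474\right)^{2} = \left(- \frac{1109}{2}\right)^{2} = \frac{1229881}{4}$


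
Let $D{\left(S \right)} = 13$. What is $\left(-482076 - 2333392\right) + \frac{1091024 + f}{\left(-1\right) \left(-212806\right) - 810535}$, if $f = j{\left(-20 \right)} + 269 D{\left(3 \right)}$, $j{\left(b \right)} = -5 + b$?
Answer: $- \frac{560962655556}{199243} \approx -2.8155 \cdot 10^{6}$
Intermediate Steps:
$f = 3472$ ($f = \left(-5 - 20\right) + 269 \cdot 13 = -25 + 3497 = 3472$)
$\left(-482076 - 2333392\right) + \frac{1091024 + f}{\left(-1\right) \left(-212806\right) - 810535} = \left(-482076 - 2333392\right) + \frac{1091024 + 3472}{\left(-1\right) \left(-212806\right) - 810535} = -2815468 + \frac{1094496}{212806 - 810535} = -2815468 + \frac{1094496}{-597729} = -2815468 + 1094496 \left(- \frac{1}{597729}\right) = -2815468 - \frac{364832}{199243} = - \frac{560962655556}{199243}$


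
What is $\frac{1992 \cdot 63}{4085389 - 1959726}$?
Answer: $\frac{125496}{2125663} \approx 0.059039$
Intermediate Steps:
$\frac{1992 \cdot 63}{4085389 - 1959726} = \frac{125496}{4085389 - 1959726} = \frac{125496}{2125663}$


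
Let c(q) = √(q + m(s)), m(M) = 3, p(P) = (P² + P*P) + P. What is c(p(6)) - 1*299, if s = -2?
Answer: -290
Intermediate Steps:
p(P) = P + 2*P² (p(P) = (P² + P²) + P = 2*P² + P = P + 2*P²)
c(q) = √(3 + q) (c(q) = √(q + 3) = √(3 + q))
c(p(6)) - 1*299 = √(3 + 6*(1 + 2*6)) - 1*299 = √(3 + 6*(1 + 12)) - 299 = √(3 + 6*13) - 299 = √(3 + 78) - 299 = √81 - 299 = 9 - 299 = -290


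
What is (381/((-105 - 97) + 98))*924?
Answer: -88011/26 ≈ -3385.0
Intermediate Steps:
(381/((-105 - 97) + 98))*924 = (381/(-202 + 98))*924 = (381/(-104))*924 = (381*(-1/104))*924 = -381/104*924 = -88011/26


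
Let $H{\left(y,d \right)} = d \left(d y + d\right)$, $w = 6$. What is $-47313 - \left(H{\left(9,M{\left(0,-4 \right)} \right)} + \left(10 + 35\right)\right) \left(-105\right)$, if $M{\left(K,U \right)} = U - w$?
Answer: $62412$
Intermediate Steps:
$M{\left(K,U \right)} = -6 + U$ ($M{\left(K,U \right)} = U - 6 = -6 + U$)
$H{\left(y,d \right)} = d \left(d + d y\right)$
$-47313 - \left(H{\left(9,M{\left(0,-4 \right)} \right)} + \left(10 + 35\right)\right) \left(-105\right) = -47313 - \left(\left(-6 - 4\right)^{2} \left(1 + 9\right) + \left(10 + 35\right)\right) \left(-105\right) = -47313 - \left(\left(-10\right)^{2} \cdot 10 + 45\right) \left(-105\right) = -47313 - \left(100 \cdot 10 + 45\right) \left(-105\right) = -47313 - \left(1000 + 45\right) \left(-105\right) = -47313 - 1045 \left(-105\right) = -47313 - -109725 = -47313 + 109725 = 62412$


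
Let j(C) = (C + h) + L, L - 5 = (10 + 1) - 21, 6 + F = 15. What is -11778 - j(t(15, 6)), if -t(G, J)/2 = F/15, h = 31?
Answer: -59014/5 ≈ -11803.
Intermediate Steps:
F = 9 (F = -6 + 15 = 9)
L = -5 (L = 5 + ((10 + 1) - 21) = 5 + (11 - 21) = 5 - 10 = -5)
t(G, J) = -6/5 (t(G, J) = -18/15 = -2*⅗ = -6/5)
j(C) = 26 + C (j(C) = (C + 31) - 5 = (31 + C) - 5 = 26 + C)
-11778 - j(t(15, 6)) = -11778 - (26 - 6/5) = -11778 - 1*124/5 = -11778 - 124/5 = -59014/5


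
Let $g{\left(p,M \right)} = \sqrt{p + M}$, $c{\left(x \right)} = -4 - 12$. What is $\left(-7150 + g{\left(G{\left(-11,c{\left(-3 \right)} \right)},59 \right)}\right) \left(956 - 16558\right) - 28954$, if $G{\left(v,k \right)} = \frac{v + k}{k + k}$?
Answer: $111525346 - \frac{7801 \sqrt{3830}}{4} \approx 1.114 \cdot 10^{8}$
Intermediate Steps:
$c{\left(x \right)} = -16$ ($c{\left(x \right)} = -4 - 12 = -16$)
$G{\left(v,k \right)} = \frac{k + v}{2 k}$
$g{\left(p,M \right)} = \sqrt{M + p}$
$\left(-7150 + g{\left(G{\left(-11,c{\left(-3 \right)} \right)},59 \right)}\right) \left(956 - 16558\right) - 28954 = \left(-7150 + \sqrt{59 + \frac{-16 - 11}{2 \left(-16\right)}}\right) \left(956 - 16558\right) - 28954 = \left(-7150 + \sqrt{59 + \frac{1}{2} \left(- \frac{1}{16}\right) \left(-27\right)}\right) \left(-15602\right) - 28954 = \left(-7150 + \sqrt{59 + \frac{27}{32}}\right) \left(-15602\right) - 28954 = \left(-7150 + \sqrt{\frac{1915}{32}}\right) \left(-15602\right) - 28954 = \left(-7150 + \frac{\sqrt{3830}}{8}\right) \left(-15602\right) - 28954 = \left(111554300 - \frac{7801 \sqrt{3830}}{4}\right) - 28954 = 111525346 - \frac{7801 \sqrt{3830}}{4}$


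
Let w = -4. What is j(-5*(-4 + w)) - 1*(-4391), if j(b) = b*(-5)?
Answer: 4191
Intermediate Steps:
j(b) = -5*b
j(-5*(-4 + w)) - 1*(-4391) = -(-25)*(-4 - 4) - 1*(-4391) = -(-25)*(-8) + 4391 = -5*40 + 4391 = -200 + 4391 = 4191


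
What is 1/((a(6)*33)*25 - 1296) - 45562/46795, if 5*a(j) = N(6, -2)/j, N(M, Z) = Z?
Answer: -8800151/9031435 ≈ -0.97439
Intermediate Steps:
a(j) = -2/(5*j) (a(j) = (-2/j)/5 = -2/(5*j))
1/((a(6)*33)*25 - 1296) - 45562/46795 = 1/((-2/5/6*33)*25 - 1296) - 45562/46795 = 1/((-2/5*1/6*33)*25 - 1296) - 45562/46795 = 1/(-1/15*33*25 - 1296) - 1*45562/46795 = 1/(-11/5*25 - 1296) - 45562/46795 = 1/(-55 - 1296) - 45562/46795 = 1/(-1351) - 45562/46795 = -1/1351 - 45562/46795 = -8800151/9031435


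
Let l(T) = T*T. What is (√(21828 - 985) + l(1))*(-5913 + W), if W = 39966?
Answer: 34053 + 34053*√20843 ≈ 4.9503e+6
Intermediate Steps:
l(T) = T²
(√(21828 - 985) + l(1))*(-5913 + W) = (√(21828 - 985) + 1²)*(-5913 + 39966) = (√20843 + 1)*34053 = (1 + √20843)*34053 = 34053 + 34053*√20843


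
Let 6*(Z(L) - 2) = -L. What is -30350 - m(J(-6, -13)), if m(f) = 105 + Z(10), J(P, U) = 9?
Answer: -91366/3 ≈ -30455.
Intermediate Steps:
Z(L) = 2 - L/6 (Z(L) = 2 + (-L)/6 = 2 - L/6)
m(f) = 316/3 (m(f) = 105 + (2 - ⅙*10) = 105 + (2 - 5/3) = 105 + ⅓ = 316/3)
-30350 - m(J(-6, -13)) = -30350 - 1*316/3 = -30350 - 316/3 = -91366/3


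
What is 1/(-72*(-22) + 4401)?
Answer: 1/5985 ≈ 0.00016708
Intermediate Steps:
1/(-72*(-22) + 4401) = 1/(1584 + 4401) = 1/5985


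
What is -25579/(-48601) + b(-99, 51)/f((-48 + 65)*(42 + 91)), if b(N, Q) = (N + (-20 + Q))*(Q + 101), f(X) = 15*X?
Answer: 161509/729015 ≈ 0.22154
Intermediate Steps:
b(N, Q) = (101 + Q)*(-20 + N + Q) (b(N, Q) = (-20 + N + Q)*(101 + Q) = (101 + Q)*(-20 + N + Q))
-25579/(-48601) + b(-99, 51)/f((-48 + 65)*(42 + 91)) = -25579/(-48601) + (-2020 + 51**2 + 81*51 + 101*(-99) - 99*51)/((15*((-48 + 65)*(42 + 91)))) = -25579*(-1/48601) + (-2020 + 2601 + 4131 - 9999 - 5049)/((15*(17*133))) = 25579/48601 - 10336/(15*2261) = 25579/48601 - 10336/33915 = 25579/48601 - 10336*1/33915 = 25579/48601 - 32/105 = 161509/729015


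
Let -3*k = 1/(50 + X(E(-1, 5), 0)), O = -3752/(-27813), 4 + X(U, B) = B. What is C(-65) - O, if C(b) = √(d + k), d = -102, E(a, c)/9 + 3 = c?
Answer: -3752/27813 + I*√1942626/138 ≈ -0.1349 + 10.1*I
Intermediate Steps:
E(a, c) = -27 + 9*c
X(U, B) = -4 + B
O = 3752/27813 (O = -3752*(-1/27813) = 3752/27813 ≈ 0.13490)
k = -1/138 (k = -1/(3*(50 + (-4 + 0))) = -1/(3*(50 - 4)) = -⅓/46 = -⅓*1/46 = -1/138 ≈ -0.0072464)
C(b) = I*√1942626/138 (C(b) = √(-102 - 1/138) = √(-14077/138) = I*√1942626/138)
C(-65) - O = I*√1942626/138 - 1*3752/27813 = I*√1942626/138 - 3752/27813 = -3752/27813 + I*√1942626/138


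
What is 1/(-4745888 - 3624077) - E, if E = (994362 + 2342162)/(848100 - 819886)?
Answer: -13963294564937/118075096255 ≈ -118.26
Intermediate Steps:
E = 1668262/14107 (E = 3336524/28214 = 3336524*(1/28214) = 1668262/14107 ≈ 118.26)
1/(-4745888 - 3624077) - E = 1/(-4745888 - 3624077) - 1*1668262/14107 = 1/(-8369965) - 1668262/14107 = -1/8369965 - 1668262/14107 = -13963294564937/118075096255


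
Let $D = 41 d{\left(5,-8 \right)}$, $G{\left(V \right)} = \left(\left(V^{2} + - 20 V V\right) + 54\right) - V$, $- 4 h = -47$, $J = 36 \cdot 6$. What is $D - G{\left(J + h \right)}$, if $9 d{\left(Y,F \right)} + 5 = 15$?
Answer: $\frac{141948071}{144} \approx 9.8575 \cdot 10^{5}$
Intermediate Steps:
$J = 216$
$d{\left(Y,F \right)} = \frac{10}{9}$ ($d{\left(Y,F \right)} = - \frac{5}{9} + \frac{1}{9} \cdot 15 = - \frac{5}{9} + \frac{5}{3} = \frac{10}{9}$)
$h = \frac{47}{4}$ ($h = \left(- \frac{1}{4}\right) \left(-47\right) = \frac{47}{4} \approx 11.75$)
$G{\left(V \right)} = 54 - V - 19 V^{2}$ ($G{\left(V \right)} = \left(\left(V^{2} - 20 V^{2}\right) + 54\right) - V = \left(- 19 V^{2} + 54\right) - V = \left(54 - 19 V^{2}\right) - V = 54 - V - 19 V^{2}$)
$D = \frac{410}{9}$ ($D = 41 \cdot \frac{10}{9} = \frac{410}{9} \approx 45.556$)
$D - G{\left(J + h \right)} = \frac{410}{9} - \left(54 - \left(216 + \frac{47}{4}\right) - 19 \left(216 + \frac{47}{4}\right)^{2}\right) = \frac{410}{9} - \left(54 - \frac{911}{4} - 19 \left(\frac{911}{4}\right)^{2}\right) = \frac{410}{9} - \left(54 - \frac{911}{4} - \frac{15768499}{16}\right) = \frac{410}{9} - - \frac{15771279}{16} = \frac{410}{9} + \frac{15771279}{16} = \frac{141948071}{144}$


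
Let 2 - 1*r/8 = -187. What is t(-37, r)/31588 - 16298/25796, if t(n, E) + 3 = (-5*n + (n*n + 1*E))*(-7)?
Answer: -5040247/3843604 ≈ -1.3113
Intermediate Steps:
r = 1512 (r = 16 - 8*(-187) = 16 + 1496 = 1512)
t(n, E) = -3 - 7*E - 7*n² + 35*n (t(n, E) = -3 + (-5*n + (n*n + 1*E))*(-7) = -3 + (-5*n + (n² + E))*(-7) = -3 + (-5*n + (E + n²))*(-7) = -3 + (E + n² - 5*n)*(-7) = -3 + (-7*E - 7*n² + 35*n) = -3 - 7*E - 7*n² + 35*n)
t(-37, r)/31588 - 16298/25796 = (-3 - 7*1512 - 7*(-37)² + 35*(-37))/31588 - 16298/25796 = (-3 - 10584 - 7*1369 - 1295)*(1/31588) - 16298*1/25796 = (-3 - 10584 - 9583 - 1295)*(1/31588) - 8149/12898 = -21465*1/31588 - 8149/12898 = -405/596 - 8149/12898 = -5040247/3843604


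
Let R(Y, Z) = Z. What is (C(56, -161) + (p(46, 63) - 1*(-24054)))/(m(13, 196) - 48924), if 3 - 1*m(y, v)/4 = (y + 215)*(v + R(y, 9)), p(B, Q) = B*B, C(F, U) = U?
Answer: -26009/235872 ≈ -0.11027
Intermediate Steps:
p(B, Q) = B²
m(y, v) = 12 - 4*(9 + v)*(215 + y) (m(y, v) = 12 - 4*(y + 215)*(v + 9) = 12 - 4*(215 + y)*(9 + v) = 12 - 4*(9 + v)*(215 + y))
(C(56, -161) + (p(46, 63) - 1*(-24054)))/(m(13, 196) - 48924) = (-161 + (46² - 1*(-24054)))/((-7728 - 860*196 - 36*13 - 4*196*13) - 48924) = (-161 + (2116 + 24054))/((-7728 - 168560 - 468 - 10192) - 48924) = (-161 + 26170)/(-186948 - 48924) = 26009/(-235872) = 26009*(-1/235872) = -26009/235872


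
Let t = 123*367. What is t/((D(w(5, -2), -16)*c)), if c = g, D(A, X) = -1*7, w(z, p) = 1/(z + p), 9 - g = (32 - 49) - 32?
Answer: -45141/406 ≈ -111.18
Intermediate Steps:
g = 58 (g = 9 - ((32 - 49) - 32) = 9 - (-17 - 32) = 9 - 1*(-49) = 9 + 49 = 58)
w(z, p) = 1/(p + z)
D(A, X) = -7
t = 45141
c = 58
t/((D(w(5, -2), -16)*c)) = 45141/((-7*58)) = 45141/(-406) = 45141*(-1/406) = -45141/406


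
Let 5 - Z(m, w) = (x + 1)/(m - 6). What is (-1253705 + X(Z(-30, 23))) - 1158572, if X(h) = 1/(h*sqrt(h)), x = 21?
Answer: -2412277 + 54*sqrt(202)/10201 ≈ -2.4123e+6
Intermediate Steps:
Z(m, w) = 5 - 22/(-6 + m) (Z(m, w) = 5 - (21 + 1)/(m - 6) = 5 - 22/(-6 + m))
X(h) = h**(-3/2) (X(h) = 1/(h**(3/2)) = h**(-3/2))
(-1253705 + X(Z(-30, 23))) - 1158572 = (-1253705 + ((-52 + 5*(-30))/(-6 - 30))**(-3/2)) - 1158572 = (-1253705 + ((-52 - 150)/(-36))**(-3/2)) - 1158572 = (-1253705 + (-1/36*(-202))**(-3/2)) - 1158572 = (-1253705 + (101/18)**(-3/2)) - 1158572 = (-1253705 + 54*sqrt(202)/10201) - 1158572 = -2412277 + 54*sqrt(202)/10201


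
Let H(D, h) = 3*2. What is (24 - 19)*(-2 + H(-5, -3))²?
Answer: 80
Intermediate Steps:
H(D, h) = 6
(24 - 19)*(-2 + H(-5, -3))² = (24 - 19)*(-2 + 6)² = 5*4² = 5*16 = 80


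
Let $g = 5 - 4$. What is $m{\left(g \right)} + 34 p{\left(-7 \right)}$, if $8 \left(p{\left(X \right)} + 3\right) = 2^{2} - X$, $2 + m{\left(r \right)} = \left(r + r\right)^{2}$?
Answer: $- \frac{213}{4} \approx -53.25$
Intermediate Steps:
$g = 1$
$m{\left(r \right)} = -2 + 4 r^{2}$ ($m{\left(r \right)} = -2 + \left(r + r\right)^{2} = -2 + \left(2 r\right)^{2} = -2 + 4 r^{2}$)
$p{\left(X \right)} = - \frac{5}{2} - \frac{X}{8}$ ($p{\left(X \right)} = -3 + \frac{2^{2} - X}{8} = -3 + \frac{4 - X}{8} = -3 - \left(- \frac{1}{2} + \frac{X}{8}\right) = - \frac{5}{2} - \frac{X}{8}$)
$m{\left(g \right)} + 34 p{\left(-7 \right)} = \left(-2 + 4 \cdot 1^{2}\right) + 34 \left(- \frac{5}{2} - - \frac{7}{8}\right) = \left(-2 + 4 \cdot 1\right) + 34 \left(- \frac{5}{2} + \frac{7}{8}\right) = \left(-2 + 4\right) + 34 \left(- \frac{13}{8}\right) = 2 - \frac{221}{4} = - \frac{213}{4}$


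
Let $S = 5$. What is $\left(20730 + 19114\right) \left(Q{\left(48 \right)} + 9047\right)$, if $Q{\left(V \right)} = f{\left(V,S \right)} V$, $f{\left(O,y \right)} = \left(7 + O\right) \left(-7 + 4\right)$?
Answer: $44904188$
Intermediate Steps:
$f{\left(O,y \right)} = -21 - 3 O$ ($f{\left(O,y \right)} = \left(7 + O\right) \left(-3\right) = -21 - 3 O$)
$Q{\left(V \right)} = V \left(-21 - 3 V\right)$ ($Q{\left(V \right)} = \left(-21 - 3 V\right) V = V \left(-21 - 3 V\right)$)
$\left(20730 + 19114\right) \left(Q{\left(48 \right)} + 9047\right) = \left(20730 + 19114\right) \left(\left(-3\right) 48 \left(7 + 48\right) + 9047\right) = 39844 \left(\left(-3\right) 48 \cdot 55 + 9047\right) = 39844 \left(-7920 + 9047\right) = 39844 \cdot 1127 = 44904188$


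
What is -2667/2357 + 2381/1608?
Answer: 1323481/3790056 ≈ 0.34920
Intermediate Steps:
-2667/2357 + 2381/1608 = 1323481/3790056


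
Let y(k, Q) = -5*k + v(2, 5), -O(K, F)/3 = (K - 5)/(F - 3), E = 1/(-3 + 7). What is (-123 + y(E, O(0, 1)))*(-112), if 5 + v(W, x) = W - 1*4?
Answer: 14700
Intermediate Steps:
v(W, x) = -9 + W (v(W, x) = -5 + (W - 1*4) = -5 + (W - 4) = -5 + (-4 + W) = -9 + W)
E = 1/4 ≈ 0.25000
O(K, F) = -3*(-5 + K)/(-3 + F) (O(K, F) = -3*(K - 5)/(F - 3) = -3*(-5 + K)/(-3 + F))
y(k, Q) = -7 - 5*k (y(k, Q) = -5*k + (-9 + 2) = -5*k - 7 = -7 - 5*k)
(-123 + y(E, O(0, 1)))*(-112) = (-123 + (-7 - 5*1/4))*(-112) = (-123 + (-7 - 5/4))*(-112) = (-123 - 33/4)*(-112) = -525/4*(-112) = 14700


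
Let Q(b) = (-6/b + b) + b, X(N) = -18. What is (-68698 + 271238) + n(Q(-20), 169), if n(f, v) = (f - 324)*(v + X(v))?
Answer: 1476213/10 ≈ 1.4762e+5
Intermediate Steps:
Q(b) = -6/b + 2*b (Q(b) = (b - 6/b) + b = -6/b + 2*b)
n(f, v) = (-324 + f)*(-18 + v) (n(f, v) = (f - 324)*(v - 18) = (-324 + f)*(-18 + v))
(-68698 + 271238) + n(Q(-20), 169) = (-68698 + 271238) + (5832 - 324*169 - 18*(-6/(-20) + 2*(-20)) + (-6/(-20) + 2*(-20))*169) = 202540 + (5832 - 54756 - 18*(-6*(-1/20) - 40) + (-6*(-1/20) - 40)*169) = 202540 + (5832 - 54756 - 18*(3/10 - 40) + (3/10 - 40)*169) = 202540 + (5832 - 54756 - 18*(-397/10) - 397/10*169) = 202540 + (5832 - 54756 + 3573/5 - 67093/10) = 202540 - 549187/10 = 1476213/10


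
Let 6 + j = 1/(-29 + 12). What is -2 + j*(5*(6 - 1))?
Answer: -2609/17 ≈ -153.47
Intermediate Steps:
j = -103/17 (j = -6 + 1/(-29 + 12) = -6 + 1/(-17) = -6 - 1/17 = -103/17 ≈ -6.0588)
-2 + j*(5*(6 - 1)) = -2 - 515*(6 - 1)/17 = -2 - 515*5/17 = -2 - 103/17*25 = -2 - 2575/17 = -2609/17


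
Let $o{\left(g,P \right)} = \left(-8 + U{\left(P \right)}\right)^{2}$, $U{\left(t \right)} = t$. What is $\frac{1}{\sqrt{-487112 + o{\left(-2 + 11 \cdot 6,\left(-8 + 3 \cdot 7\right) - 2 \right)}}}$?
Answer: $- \frac{i \sqrt{487103}}{487103} \approx - 0.0014328 i$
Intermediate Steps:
$o{\left(g,P \right)} = \left(-8 + P\right)^{2}$
$\frac{1}{\sqrt{-487112 + o{\left(-2 + 11 \cdot 6,\left(-8 + 3 \cdot 7\right) - 2 \right)}}} = \frac{1}{\sqrt{-487112 + \left(-8 + \left(\left(-8 + 3 \cdot 7\right) - 2\right)\right)^{2}}} = \frac{1}{\sqrt{-487112 + \left(-8 + \left(\left(-8 + 21\right) - 2\right)\right)^{2}}} = \frac{1}{\sqrt{-487112 + \left(-8 + \left(13 - 2\right)\right)^{2}}} = \frac{1}{\sqrt{-487112 + \left(-8 + 11\right)^{2}}} = \frac{1}{\sqrt{-487112 + 3^{2}}} = \frac{1}{\sqrt{-487112 + 9}} = \frac{1}{\sqrt{-487103}} = \frac{1}{i \sqrt{487103}} = - \frac{i \sqrt{487103}}{487103}$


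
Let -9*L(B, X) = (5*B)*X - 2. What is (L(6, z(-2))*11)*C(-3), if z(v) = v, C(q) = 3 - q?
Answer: 1364/3 ≈ 454.67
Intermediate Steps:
L(B, X) = 2/9 - 5*B*X/9 (L(B, X) = -((5*B)*X - 2)/9 = -(5*B*X - 2)/9 = -(-2 + 5*B*X)/9 = 2/9 - 5*B*X/9)
(L(6, z(-2))*11)*C(-3) = ((2/9 - 5/9*6*(-2))*11)*(3 - 1*(-3)) = ((2/9 + 20/3)*11)*(3 + 3) = ((62/9)*11)*6 = (682/9)*6 = 1364/3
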